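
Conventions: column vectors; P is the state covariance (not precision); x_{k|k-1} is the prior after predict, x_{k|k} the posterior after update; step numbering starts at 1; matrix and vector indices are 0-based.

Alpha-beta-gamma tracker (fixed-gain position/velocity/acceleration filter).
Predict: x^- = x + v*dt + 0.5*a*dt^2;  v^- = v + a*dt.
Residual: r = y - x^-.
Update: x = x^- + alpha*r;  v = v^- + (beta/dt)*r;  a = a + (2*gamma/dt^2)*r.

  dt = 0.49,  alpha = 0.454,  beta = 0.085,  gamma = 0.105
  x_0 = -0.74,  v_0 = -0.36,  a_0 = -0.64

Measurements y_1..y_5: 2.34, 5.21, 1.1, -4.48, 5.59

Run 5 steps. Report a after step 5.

step 1: x_pred=-0.9932  r=3.3332  x^+=0.5201  v^+=-0.0954  a^+=2.2754
step 2: x_pred=0.7465  r=4.4635  x^+=2.7729  v^+=1.7938  a^+=6.1793
step 3: x_pred=4.3937  r=-3.2937  x^+=2.8984  v^+=4.2503  a^+=3.2985
step 4: x_pred=5.3770  r=-9.8570  x^+=0.9019  v^+=4.1567  a^+=-5.3228
step 5: x_pred=2.2997  r=3.2903  x^+=3.7935  v^+=2.1193  a^+=-2.4450

a_post = -2.4450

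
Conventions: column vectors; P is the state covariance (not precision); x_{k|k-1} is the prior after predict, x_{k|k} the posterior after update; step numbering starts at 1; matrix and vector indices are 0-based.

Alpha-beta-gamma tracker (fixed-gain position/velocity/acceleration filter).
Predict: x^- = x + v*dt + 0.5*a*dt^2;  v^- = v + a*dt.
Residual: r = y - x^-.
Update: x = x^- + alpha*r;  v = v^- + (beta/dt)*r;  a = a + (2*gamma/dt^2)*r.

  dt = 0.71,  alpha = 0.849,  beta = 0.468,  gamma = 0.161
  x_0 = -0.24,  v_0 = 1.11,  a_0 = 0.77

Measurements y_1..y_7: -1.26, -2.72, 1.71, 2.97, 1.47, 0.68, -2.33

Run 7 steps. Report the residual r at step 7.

resid = -2.8802

step 1: x_pred=0.7422  r=-2.0022  x^+=-0.9577  v^+=0.3370  a^+=-0.5089
step 2: x_pred=-0.8467  r=-1.8733  x^+=-2.4371  v^+=-1.2592  a^+=-1.7055
step 3: x_pred=-3.7610  r=5.4710  x^+=0.8839  v^+=1.1362  a^+=1.7892
step 4: x_pred=2.1415  r=0.8285  x^+=2.8449  v^+=2.9526  a^+=2.3184
step 5: x_pred=5.5256  r=-4.0556  x^+=2.0824  v^+=1.9254  a^+=-0.2722
step 6: x_pred=3.3808  r=-2.7008  x^+=1.0878  v^+=-0.0481  a^+=-1.9973
step 7: x_pred=0.5502  r=-2.8802  x^+=-1.8951  v^+=-3.3648  a^+=-3.8371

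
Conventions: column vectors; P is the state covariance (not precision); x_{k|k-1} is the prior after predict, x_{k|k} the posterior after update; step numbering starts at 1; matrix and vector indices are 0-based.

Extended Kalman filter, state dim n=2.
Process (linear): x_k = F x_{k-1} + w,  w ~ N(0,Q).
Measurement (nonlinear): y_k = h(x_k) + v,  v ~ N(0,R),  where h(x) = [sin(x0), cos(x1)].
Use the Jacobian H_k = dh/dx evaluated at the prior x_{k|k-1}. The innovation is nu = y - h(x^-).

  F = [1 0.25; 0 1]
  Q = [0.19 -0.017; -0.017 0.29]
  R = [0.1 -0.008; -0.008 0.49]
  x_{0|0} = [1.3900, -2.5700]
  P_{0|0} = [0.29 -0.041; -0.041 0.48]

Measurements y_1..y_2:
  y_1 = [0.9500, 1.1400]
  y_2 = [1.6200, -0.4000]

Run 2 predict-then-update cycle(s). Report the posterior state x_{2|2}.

step 1: x^-=[0.7475, -2.5700]  P^-=[0.4895 0.0620; 0.0620 0.7700]  H_jac=[0.7334 0.0000; 0.0000 0.5410]  S=[0.3633 0.0166; 0.0166 0.7153]  K=[0.9871 0.0240; 0.0987 0.5800]  nu=[0.2702, 1.9810]  x^+=[1.0617, -1.3943]  P^+=[0.1343 0.0071; 0.0071 0.5239]
step 2: x^-=[0.7131, -1.3943]  P^-=[0.3606 0.1211; 0.1211 0.8139]  H_jac=[0.7563 0.0000; 0.0000 0.9845]  S=[0.3063 0.0822; 0.0822 1.2788]  K=[0.8807 0.0366; 0.1332 0.6180]  nu=[0.9658, -0.5756]  x^+=[1.5426, -1.6213]  P^+=[0.1161 0.0111; 0.0111 0.3065]

x_post = [1.5426, -1.6213]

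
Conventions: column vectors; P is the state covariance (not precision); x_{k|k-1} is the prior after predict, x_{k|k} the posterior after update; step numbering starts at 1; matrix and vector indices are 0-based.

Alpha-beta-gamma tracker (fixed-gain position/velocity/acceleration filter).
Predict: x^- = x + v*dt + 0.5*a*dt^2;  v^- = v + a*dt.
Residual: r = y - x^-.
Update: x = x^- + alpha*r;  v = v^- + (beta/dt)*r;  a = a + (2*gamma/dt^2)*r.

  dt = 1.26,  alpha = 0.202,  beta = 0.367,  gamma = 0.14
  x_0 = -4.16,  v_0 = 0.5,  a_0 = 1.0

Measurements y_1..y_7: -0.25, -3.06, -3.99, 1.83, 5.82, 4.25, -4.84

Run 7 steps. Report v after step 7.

step 1: x_pred=-2.7362  r=2.4862  x^+=-2.2340  v^+=2.4842  a^+=1.4385
step 2: x_pred=2.0379  r=-5.0979  x^+=1.0081  v^+=2.8118  a^+=0.5394
step 3: x_pred=4.9791  r=-8.9691  x^+=3.1674  v^+=0.8790  a^+=-1.0425
step 4: x_pred=3.4473  r=-1.6173  x^+=3.1206  v^+=-0.9056  a^+=-1.3277
step 5: x_pred=0.9256  r=4.8944  x^+=1.9142  v^+=-1.1530  a^+=-0.4645
step 6: x_pred=0.0928  r=4.1572  x^+=0.9325  v^+=-0.5274  a^+=0.2687
step 7: x_pred=0.4813  r=-5.3213  x^+=-0.5936  v^+=-1.7388  a^+=-0.6698

v_post = -1.7388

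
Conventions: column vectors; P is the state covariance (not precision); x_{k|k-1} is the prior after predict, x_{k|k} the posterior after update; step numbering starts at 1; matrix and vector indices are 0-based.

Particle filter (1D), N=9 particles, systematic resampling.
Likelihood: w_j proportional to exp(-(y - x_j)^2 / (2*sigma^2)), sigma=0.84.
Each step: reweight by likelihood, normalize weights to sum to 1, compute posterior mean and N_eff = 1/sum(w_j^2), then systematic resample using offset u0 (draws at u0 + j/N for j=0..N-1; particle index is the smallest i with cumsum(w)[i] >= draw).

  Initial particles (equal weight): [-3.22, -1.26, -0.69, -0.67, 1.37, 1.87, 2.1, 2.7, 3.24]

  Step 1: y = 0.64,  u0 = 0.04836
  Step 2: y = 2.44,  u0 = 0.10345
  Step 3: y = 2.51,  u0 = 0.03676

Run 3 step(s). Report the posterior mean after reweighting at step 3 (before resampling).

step 1: w=[0.0000, 0.0394, 0.1452, 0.1508, 0.3487, 0.1741, 0.1123, 0.0251, 0.0042]  mean=0.8699  Neff=4.7488  idx=[2, 2, 3, 4, 4, 4, 5, 5, 6]
step 2: w=[0.0003, 0.0003, 0.0003, 0.1155, 0.1155, 0.1155, 0.2065, 0.2065, 0.2396]  mean=1.7498  Neff=5.4719  idx=[3, 4, 5, 6, 6, 7, 8, 8, 8]
step 3: w=[0.0653, 0.0653, 0.0653, 0.1226, 0.1226, 0.1226, 0.1455, 0.1455, 0.1455]  mean=1.8725  Neff=8.2399  idx=[0, 2, 3, 4, 5, 6, 6, 7, 8]

post_mean = 1.8725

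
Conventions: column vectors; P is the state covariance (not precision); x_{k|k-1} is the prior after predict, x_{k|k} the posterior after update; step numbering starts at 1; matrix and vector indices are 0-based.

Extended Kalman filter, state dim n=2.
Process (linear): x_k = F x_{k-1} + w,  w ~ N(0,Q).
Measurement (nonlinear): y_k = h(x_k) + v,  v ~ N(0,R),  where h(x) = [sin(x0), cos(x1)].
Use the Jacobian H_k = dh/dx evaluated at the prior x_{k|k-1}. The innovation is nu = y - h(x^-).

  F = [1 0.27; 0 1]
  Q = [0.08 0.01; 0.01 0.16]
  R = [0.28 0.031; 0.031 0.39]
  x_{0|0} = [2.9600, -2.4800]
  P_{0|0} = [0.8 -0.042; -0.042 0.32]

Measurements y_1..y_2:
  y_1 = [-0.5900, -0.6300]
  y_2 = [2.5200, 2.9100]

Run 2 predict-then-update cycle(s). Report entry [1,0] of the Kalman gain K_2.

K[1,0] = -0.1037

step 1: x^-=[2.2904, -2.4800]  P^-=[0.8806 0.0544; 0.0544 0.4800]  H_jac=[-0.6591 0.0000; 0.0000 0.6144]  S=[0.6625 0.0090; 0.0090 0.5712]  K=[-0.8770 0.0723; -0.0611 0.5173]  nu=[-1.3421, 0.1590]  x^+=[3.4789, -2.3157]  P^+=[0.3692 0.0016; 0.0016 0.3253]
step 2: x^-=[2.8537, -2.3157]  P^-=[0.4738 0.0995; 0.0995 0.4853]  H_jac=[-0.9588 0.0000; 0.0000 0.7351]  S=[0.7156 -0.0391; -0.0391 0.6523]  K=[-0.6308 0.0743; -0.1037 0.5407]  nu=[2.2360, 3.5879]  x^+=[1.7097, -0.6076]  P^+=[0.1818 0.0128; 0.0128 0.2825]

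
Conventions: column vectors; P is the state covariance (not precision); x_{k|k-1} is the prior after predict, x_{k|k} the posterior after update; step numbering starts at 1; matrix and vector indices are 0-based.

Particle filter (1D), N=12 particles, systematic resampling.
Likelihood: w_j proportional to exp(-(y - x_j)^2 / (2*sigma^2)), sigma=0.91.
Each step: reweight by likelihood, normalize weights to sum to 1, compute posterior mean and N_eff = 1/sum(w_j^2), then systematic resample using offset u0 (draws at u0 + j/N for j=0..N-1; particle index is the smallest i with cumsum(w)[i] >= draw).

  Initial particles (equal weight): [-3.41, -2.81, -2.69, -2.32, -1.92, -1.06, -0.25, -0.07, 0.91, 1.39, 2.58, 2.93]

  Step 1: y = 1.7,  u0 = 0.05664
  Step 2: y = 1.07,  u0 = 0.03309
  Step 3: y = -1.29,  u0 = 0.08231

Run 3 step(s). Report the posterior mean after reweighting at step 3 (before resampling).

step 1: w=[0.0000, 0.0000, 0.0000, 0.0000, 0.0001, 0.0034, 0.0345, 0.0517, 0.2350, 0.3232, 0.2146, 0.1374]  mean=1.6033  Neff=4.3760  idx=[7, 8, 8, 8, 9, 9, 9, 9, 10, 10, 11, 11]
step 2: w=[0.0576, 0.1243, 0.1243, 0.1243, 0.1186, 0.1186, 0.1186, 0.1186, 0.0319, 0.0319, 0.0156, 0.0156]  mean=1.2509  Neff=9.2181  idx=[0, 1, 2, 2, 3, 4, 4, 5, 6, 6, 7, 9]
step 3: w=[0.5808, 0.0768, 0.0768, 0.0768, 0.0768, 0.0187, 0.0187, 0.0187, 0.0187, 0.0187, 0.0187, 0.0002]  mean=0.3948  Neff=2.7548  idx=[0, 0, 0, 0, 0, 0, 1, 2, 3, 4, 6, 10]

post_mean = 0.3948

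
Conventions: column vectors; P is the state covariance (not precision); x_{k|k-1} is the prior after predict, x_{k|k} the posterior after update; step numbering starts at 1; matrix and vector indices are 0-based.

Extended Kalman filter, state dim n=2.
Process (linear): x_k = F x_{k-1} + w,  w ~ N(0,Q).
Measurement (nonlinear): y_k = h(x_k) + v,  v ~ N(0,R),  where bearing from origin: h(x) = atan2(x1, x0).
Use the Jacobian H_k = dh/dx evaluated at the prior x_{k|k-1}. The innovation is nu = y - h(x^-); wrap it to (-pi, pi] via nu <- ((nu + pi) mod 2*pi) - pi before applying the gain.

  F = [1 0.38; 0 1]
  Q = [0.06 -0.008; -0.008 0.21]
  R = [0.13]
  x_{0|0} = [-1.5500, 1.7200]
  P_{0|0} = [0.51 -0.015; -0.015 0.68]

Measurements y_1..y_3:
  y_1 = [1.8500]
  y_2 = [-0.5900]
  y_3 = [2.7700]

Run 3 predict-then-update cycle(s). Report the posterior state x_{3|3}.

x_post = [2.8218, 4.2681]

step 1: x^-=[-0.8964, 1.7200]  P^-=[0.6568 0.2354; 0.2354 0.8900]  H_jac=[-0.4572 -0.2383]  S=[0.3691]  K=[-0.9655; -0.8661]  nu=[-0.2012]  x^+=[-0.7021, 1.8943]  P^+=[0.3127 -0.0733; -0.0733 0.6131]
step 2: x^-=[0.0177, 1.8943]  P^-=[0.4056 0.1517; 0.1517 0.8231]  H_jac=[-0.5279 0.0049]  S=[0.2422]  K=[-0.8807; -0.3138]  nu=[-2.1514]  x^+=[1.9124, 2.5695]  P^+=[0.2177 0.0848; 0.0848 0.7992]
step 3: x^-=[2.8888, 2.5695]  P^-=[0.4575 0.3805; 0.3805 1.0092]  H_jac=[-0.1719 0.1933]  S=[0.1559]  K=[-0.0328; 0.8314]  nu=[2.0430]  x^+=[2.8218, 4.2681]  P^+=[0.4573 0.3847; 0.3847 0.9015]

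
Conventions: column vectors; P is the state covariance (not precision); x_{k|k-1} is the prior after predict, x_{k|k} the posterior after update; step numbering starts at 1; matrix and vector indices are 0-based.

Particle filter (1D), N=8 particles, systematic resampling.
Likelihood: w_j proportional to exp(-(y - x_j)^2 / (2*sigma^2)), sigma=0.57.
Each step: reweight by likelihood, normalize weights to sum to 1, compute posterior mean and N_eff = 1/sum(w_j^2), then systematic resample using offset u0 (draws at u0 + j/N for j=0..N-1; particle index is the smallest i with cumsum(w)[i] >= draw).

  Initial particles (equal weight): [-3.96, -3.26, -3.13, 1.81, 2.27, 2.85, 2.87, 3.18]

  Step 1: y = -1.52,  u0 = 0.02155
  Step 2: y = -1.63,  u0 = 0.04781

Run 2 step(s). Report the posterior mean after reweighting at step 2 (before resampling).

post_mean = -3.1616

step 1: w=[0.0037, 0.3372, 0.6591, 0.0000, 0.0000, 0.0000, 0.0000, 0.0000]  mean=-3.1769  Neff=1.8245  idx=[1, 1, 1, 2, 2, 2, 2, 2]
step 2: w=[0.0810, 0.0810, 0.0810, 0.1514, 0.1514, 0.1514, 0.1514, 0.1514]  mean=-3.1616  Neff=7.4454  idx=[0, 2, 3, 4, 5, 5, 6, 7]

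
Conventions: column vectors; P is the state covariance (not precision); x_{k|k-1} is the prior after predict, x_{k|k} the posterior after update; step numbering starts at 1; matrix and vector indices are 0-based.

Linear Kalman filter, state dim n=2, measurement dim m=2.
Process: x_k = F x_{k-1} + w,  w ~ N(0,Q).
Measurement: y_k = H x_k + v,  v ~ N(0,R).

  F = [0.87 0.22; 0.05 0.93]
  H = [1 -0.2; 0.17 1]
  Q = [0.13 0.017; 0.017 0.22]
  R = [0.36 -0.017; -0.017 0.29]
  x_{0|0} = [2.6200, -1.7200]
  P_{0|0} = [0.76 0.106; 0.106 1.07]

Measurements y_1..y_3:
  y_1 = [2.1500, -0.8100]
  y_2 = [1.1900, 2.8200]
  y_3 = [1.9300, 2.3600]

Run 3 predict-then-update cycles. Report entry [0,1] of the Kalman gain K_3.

step 1: x^-=[1.9010, -1.4686]  P^-=[0.7976 0.3559; 0.3559 1.1572]  S=[1.0615 0.2310; 0.2310 1.5913]  K=[0.6372 0.2164; -0.0508 0.7726]  nu=[-0.0447, 0.3354]  x^+=[1.9451, -1.2072]  P^+=[0.2283 0.0131; 0.0131 0.2227]
step 2: x^-=[1.4266, -1.0254]  P^-=[0.3186 0.0832; 0.0832 0.4144]  S=[0.6619 0.0347; 0.0347 0.7419]  K=[0.4476 0.1643; -0.0298 0.5790]  nu=[-0.4417, 3.6029]  x^+=[1.8208, 1.0739]  P^+=[0.1609 0.0127; 0.0127 0.1663]
step 3: x^-=[1.8203, 1.0898]  P^-=[0.2647 0.0684; 0.0684 0.3654]  S=[0.6119 0.0210; 0.0210 0.6863]  K=[0.4049 0.1529; -0.0265 0.5502]  nu=[0.3276, 0.9608]  x^+=[2.0999, 1.6097]  P^+=[0.1457 0.0127; 0.0127 0.1578]

K[0,1] = 0.1529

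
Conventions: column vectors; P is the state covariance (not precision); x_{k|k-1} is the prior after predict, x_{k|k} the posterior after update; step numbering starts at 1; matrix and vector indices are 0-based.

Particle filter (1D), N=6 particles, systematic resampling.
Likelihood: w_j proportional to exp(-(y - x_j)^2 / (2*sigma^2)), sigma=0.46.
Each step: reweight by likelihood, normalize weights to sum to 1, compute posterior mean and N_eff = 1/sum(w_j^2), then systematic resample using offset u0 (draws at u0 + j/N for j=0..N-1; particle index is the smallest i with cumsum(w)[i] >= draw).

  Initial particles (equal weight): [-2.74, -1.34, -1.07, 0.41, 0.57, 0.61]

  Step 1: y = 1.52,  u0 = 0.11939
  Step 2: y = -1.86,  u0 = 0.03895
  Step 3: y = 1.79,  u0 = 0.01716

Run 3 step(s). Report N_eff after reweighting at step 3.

N_eff = 4.4902

step 1: w=[0.0000, 0.0000, 0.0000, 0.1731, 0.3772, 0.4497]  mean=0.5603  Neff=2.6705  idx=[3, 4, 4, 5, 5, 5]
step 2: w=[0.6033, 0.1020, 0.1020, 0.0642, 0.0642, 0.0642]  mean=0.4812  Neff=2.5181  idx=[0, 0, 0, 0, 2, 4]
step 3: w=[0.0997, 0.0997, 0.0997, 0.0997, 0.2666, 0.3344]  mean=0.5195  Neff=4.4902  idx=[0, 1, 3, 4, 5, 5]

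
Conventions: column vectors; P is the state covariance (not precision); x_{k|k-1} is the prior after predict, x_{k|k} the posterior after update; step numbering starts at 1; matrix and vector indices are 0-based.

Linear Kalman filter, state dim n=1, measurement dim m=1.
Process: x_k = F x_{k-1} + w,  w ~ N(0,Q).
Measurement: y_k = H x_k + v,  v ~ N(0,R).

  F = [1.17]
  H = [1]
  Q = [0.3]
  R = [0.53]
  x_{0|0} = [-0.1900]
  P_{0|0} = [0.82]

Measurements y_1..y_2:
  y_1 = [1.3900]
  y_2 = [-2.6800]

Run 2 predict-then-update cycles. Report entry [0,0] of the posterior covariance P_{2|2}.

step 1: x^-=[-0.2223]  P^-=[1.4225]  S=[1.9525]  K=[0.7286]  nu=[1.6123]  x^+=[0.9523]  P^+=[0.3861]
step 2: x^-=[1.1142]  P^-=[0.8286]  S=[1.3586]  K=[0.6099]  nu=[-3.7942]  x^+=[-1.1998]  P^+=[0.3232]

P_post[0,0] = 0.3232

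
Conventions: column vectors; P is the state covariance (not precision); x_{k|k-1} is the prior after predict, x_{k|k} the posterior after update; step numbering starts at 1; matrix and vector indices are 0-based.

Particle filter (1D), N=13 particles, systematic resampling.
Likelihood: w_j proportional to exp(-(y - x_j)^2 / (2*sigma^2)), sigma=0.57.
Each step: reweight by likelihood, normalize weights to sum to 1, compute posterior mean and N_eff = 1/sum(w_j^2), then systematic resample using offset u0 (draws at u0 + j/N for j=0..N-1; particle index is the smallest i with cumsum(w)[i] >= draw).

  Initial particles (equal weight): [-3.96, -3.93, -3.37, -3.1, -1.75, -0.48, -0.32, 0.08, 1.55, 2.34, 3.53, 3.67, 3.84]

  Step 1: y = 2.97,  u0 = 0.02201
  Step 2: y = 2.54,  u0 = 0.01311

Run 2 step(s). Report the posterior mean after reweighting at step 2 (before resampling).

post_mean = 2.7093

step 1: w=[0.0000, 0.0000, 0.0000, 0.0000, 0.0000, 0.0000, 0.0000, 0.0000, 0.0226, 0.2732, 0.3105, 0.2367, 0.1570]  mean=3.2420  Neff=3.9644  idx=[8, 9, 9, 9, 10, 10, 10, 10, 11, 11, 11, 12, 12]
step 2: w=[0.0492, 0.2091, 0.2091, 0.2091, 0.0492, 0.0492, 0.0492, 0.0492, 0.0312, 0.0312, 0.0312, 0.0165, 0.0165]  mean=2.7093  Neff=6.8129  idx=[0, 1, 1, 1, 2, 2, 3, 3, 3, 4, 6, 7, 10]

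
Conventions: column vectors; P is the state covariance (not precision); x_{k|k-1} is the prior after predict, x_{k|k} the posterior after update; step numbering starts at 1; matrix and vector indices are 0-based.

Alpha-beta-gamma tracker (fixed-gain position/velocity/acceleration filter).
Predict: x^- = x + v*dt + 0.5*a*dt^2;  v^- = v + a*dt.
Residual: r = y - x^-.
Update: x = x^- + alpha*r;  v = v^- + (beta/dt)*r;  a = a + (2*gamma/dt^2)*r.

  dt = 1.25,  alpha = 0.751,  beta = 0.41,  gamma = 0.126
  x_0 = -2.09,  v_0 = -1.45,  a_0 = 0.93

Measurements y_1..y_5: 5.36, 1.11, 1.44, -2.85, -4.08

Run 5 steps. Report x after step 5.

step 1: x_pred=-3.1759  r=8.5359  x^+=3.2346  v^+=2.5123  a^+=2.3067
step 2: x_pred=8.1770  r=-7.0670  x^+=2.8697  v^+=3.0777  a^+=1.1669
step 3: x_pred=7.6284  r=-6.1884  x^+=2.9809  v^+=2.5065  a^+=0.1688
step 4: x_pred=6.2459  r=-9.0959  x^+=-0.5851  v^+=-0.2659  a^+=-1.2981
step 5: x_pred=-1.9317  r=-2.1483  x^+=-3.5451  v^+=-2.5933  a^+=-1.6446

x_post = -3.5451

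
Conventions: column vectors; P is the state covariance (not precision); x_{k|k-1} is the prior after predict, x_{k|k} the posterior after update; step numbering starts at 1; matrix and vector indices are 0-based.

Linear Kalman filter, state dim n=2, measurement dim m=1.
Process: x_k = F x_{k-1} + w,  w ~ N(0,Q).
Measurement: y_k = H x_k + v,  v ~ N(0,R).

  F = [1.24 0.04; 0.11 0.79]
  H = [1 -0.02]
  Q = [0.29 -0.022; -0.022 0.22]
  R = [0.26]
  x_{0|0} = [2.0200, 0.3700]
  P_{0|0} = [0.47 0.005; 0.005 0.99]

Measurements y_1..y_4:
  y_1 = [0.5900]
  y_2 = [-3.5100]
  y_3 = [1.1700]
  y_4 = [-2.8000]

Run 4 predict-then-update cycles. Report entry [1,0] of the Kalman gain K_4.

step 1: x^-=[2.5196, 0.5145]  P^-=[1.0148 0.0783; 0.0783 0.8444]  S=[1.2720]  K=[0.7966; 0.0483]  nu=[-1.9193]  x^+=[0.9908, 0.4218]  P^+=[0.2077 0.0294; 0.0294 0.8414]
step 2: x^-=[1.2454, 0.4422]  P^-=[0.6136 0.0618; 0.0618 0.7528]  S=[0.8714]  K=[0.7027; 0.0537]  nu=[-4.7466]  x^+=[-2.0901, 0.1874]  P^+=[0.1833 0.0290; 0.0290 0.7503]
step 3: x^-=[-2.5842, -0.0818]  P^-=[0.5759 0.0552; 0.0552 0.6955]  S=[0.8340]  K=[0.6892; 0.0495]  nu=[3.7526]  x^+=[0.0022, 0.1040]  P^+=[0.1797 0.0267; 0.0267 0.6934]
step 4: x^-=[0.0068, 0.0824]  P^-=[0.5701 0.0507; 0.0507 0.6596]  S=[0.8284]  K=[0.6870; 0.0453]  nu=[-2.8052]  x^+=[-1.9204, -0.0448]  P^+=[0.1791 0.0249; 0.0249 0.6579]

K[1,0] = 0.0453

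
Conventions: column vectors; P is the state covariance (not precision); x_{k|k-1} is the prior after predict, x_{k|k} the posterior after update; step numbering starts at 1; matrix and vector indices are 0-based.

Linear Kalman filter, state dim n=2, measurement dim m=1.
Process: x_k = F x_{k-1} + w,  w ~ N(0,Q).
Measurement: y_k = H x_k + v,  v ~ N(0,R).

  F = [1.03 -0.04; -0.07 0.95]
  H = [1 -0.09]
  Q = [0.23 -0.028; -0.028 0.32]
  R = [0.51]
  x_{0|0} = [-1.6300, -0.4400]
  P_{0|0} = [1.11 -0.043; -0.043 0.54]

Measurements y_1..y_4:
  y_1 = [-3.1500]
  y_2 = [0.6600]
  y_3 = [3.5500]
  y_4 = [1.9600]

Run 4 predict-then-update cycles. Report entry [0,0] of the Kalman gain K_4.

K[0,0] = 0.4920

step 1: x^-=[-1.6613, -0.3039]  P^-=[1.4120 -0.1707; -0.1707 0.8185]  S=[1.9594]  K=[0.7285; -0.1247]  nu=[-1.5161]  x^+=[-2.7657, -0.1148]  P^+=[0.3722 0.0073; 0.0073 0.7880]
step 2: x^-=[-2.8441, 0.0846]  P^-=[0.6255 -0.0776; -0.0776 1.0320]  S=[1.1578]  K=[0.5463; -0.1473]  nu=[3.5117]  x^+=[-0.9258, -0.4326]  P^+=[0.2800 0.0155; 0.0155 1.0069]
step 3: x^-=[-0.9362, -0.3461]  P^-=[0.5274 -0.0712; -0.0712 1.2281]  S=[1.0601]  K=[0.5035; -0.1714]  nu=[4.4551]  x^+=[1.3069, -1.1099]  P^+=[0.2586 0.0203; 0.0203 1.1969]
step 4: x^-=[1.3905, -1.1459]  P^-=[0.5046 -0.0722; -0.0722 1.3988]  S=[1.0389]  K=[0.4920; -0.1907]  nu=[0.4663]  x^+=[1.6199, -1.2348]  P^+=[0.2532 0.0252; 0.0252 1.3610]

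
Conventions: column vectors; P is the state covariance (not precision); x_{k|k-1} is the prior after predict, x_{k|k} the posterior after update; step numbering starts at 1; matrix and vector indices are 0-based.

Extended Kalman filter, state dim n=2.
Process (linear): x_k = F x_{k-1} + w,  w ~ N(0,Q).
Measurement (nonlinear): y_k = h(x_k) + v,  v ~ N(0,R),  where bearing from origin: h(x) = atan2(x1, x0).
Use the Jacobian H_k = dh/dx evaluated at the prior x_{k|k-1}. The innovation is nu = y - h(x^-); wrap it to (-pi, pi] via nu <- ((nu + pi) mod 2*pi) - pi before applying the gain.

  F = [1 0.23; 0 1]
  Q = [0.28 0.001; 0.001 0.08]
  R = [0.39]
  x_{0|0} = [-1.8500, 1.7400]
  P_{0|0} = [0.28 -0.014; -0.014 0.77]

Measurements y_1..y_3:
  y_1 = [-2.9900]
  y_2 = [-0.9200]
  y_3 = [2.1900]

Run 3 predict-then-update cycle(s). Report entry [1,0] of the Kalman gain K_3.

K[1,0] = -0.4265

step 1: x^-=[-1.4498, 1.7400]  P^-=[0.5943 0.1641; 0.1641 0.8500]  H_jac=[-0.3392 -0.2826]  S=[0.5578]  K=[-0.4446; -0.5305]  nu=[1.0277]  x^+=[-1.9067, 1.1948]  P^+=[0.4840 0.0325; 0.0325 0.6930]
step 2: x^-=[-1.6319, 1.1948]  P^-=[0.8157 0.1929; 0.1929 0.7730]  H_jac=[-0.2921 -0.3989]  S=[0.6276]  K=[-0.5023; -0.5812]  nu=[2.8535]  x^+=[-3.0652, -0.4637]  P^+=[0.6574 0.0097; 0.0097 0.5610]
step 3: x^-=[-3.1718, -0.4637]  P^-=[0.9715 0.1398; 0.1398 0.6410]  H_jac=[0.0451 -0.3087]  S=[0.4492]  K=[0.0015; -0.4265]  nu=[-1.0968]  x^+=[-3.1735, 0.0041]  P^+=[0.9715 0.1401; 0.1401 0.5593]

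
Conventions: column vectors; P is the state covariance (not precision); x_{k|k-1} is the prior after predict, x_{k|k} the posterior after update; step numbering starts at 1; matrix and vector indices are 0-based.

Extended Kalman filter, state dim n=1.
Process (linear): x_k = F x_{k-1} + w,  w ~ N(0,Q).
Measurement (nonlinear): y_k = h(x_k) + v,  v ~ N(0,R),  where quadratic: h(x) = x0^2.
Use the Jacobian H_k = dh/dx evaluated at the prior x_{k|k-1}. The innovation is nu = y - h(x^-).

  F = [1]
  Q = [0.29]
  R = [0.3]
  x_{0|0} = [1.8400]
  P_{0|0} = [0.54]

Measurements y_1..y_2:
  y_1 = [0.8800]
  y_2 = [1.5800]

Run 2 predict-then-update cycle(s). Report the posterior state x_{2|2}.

x_post = [1.2474]

step 1: x^-=[1.8400]  P^-=[0.8300]  H_jac=[3.6800]  S=[11.5402]  K=[0.2647]  nu=[-2.5056]  x^+=[1.1768]  P^+=[0.0216]
step 2: x^-=[1.1768]  P^-=[0.3116]  H_jac=[2.3537]  S=[2.0260]  K=[0.3620]  nu=[0.1951]  x^+=[1.2474]  P^+=[0.0461]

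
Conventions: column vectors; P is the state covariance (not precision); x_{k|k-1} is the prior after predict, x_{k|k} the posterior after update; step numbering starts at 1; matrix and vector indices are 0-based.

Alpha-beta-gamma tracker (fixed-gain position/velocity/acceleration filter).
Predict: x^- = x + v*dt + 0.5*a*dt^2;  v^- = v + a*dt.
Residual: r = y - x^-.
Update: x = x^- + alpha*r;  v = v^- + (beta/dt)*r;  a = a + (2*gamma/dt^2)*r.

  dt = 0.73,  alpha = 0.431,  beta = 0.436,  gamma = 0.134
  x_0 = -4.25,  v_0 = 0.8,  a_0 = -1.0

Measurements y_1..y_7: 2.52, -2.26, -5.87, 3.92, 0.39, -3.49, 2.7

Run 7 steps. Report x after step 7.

x_post = -0.6263

step 1: x_pred=-3.9324  r=6.4524  x^+=-1.1514  v^+=3.9238  a^+=2.2450
step 2: x_pred=2.3111  r=-4.5711  x^+=0.3410  v^+=2.8325  a^+=-0.0539
step 3: x_pred=2.3943  r=-8.2643  x^+=-1.1676  v^+=-2.1428  a^+=-4.2101
step 4: x_pred=-3.8536  r=7.7736  x^+=-0.5032  v^+=-0.5733  a^+=-0.3007
step 5: x_pred=-1.0018  r=1.3918  x^+=-0.4019  v^+=0.0385  a^+=0.3993
step 6: x_pred=-0.2674  r=-3.2226  x^+=-1.6563  v^+=-1.5947  a^+=-1.2214
step 7: x_pred=-3.1460  r=5.8460  x^+=-0.6263  v^+=1.0052  a^+=1.7186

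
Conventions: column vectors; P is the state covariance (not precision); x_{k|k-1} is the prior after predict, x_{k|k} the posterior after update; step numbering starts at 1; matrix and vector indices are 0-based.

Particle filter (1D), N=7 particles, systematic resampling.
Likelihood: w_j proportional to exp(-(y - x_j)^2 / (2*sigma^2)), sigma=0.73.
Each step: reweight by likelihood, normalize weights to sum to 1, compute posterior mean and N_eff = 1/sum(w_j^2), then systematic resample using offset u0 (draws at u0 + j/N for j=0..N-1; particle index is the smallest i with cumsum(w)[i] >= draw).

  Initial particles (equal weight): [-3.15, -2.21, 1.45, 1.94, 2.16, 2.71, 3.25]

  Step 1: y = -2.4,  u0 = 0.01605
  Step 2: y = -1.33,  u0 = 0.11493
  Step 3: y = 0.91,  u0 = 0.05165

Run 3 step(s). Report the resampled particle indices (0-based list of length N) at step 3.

resampled_idx = [0, 1, 2, 3, 4, 5, 6]

step 1: w=[0.3790, 0.6210, 0.0000, 0.0000, 0.0000, 0.0000, 0.0000]  mean=-2.5662  Neff=1.8893  idx=[0, 0, 0, 1, 1, 1, 1]
step 2: w=[0.0216, 0.0216, 0.0216, 0.2338, 0.2338, 0.2338, 0.2338]  mean=-2.2709  Neff=4.5447  idx=[3, 3, 4, 5, 5, 6, 6]
step 3: w=[0.1429, 0.1429, 0.1429, 0.1429, 0.1429, 0.1429, 0.1429]  mean=-2.2100  Neff=7.0000  idx=[0, 1, 2, 3, 4, 5, 6]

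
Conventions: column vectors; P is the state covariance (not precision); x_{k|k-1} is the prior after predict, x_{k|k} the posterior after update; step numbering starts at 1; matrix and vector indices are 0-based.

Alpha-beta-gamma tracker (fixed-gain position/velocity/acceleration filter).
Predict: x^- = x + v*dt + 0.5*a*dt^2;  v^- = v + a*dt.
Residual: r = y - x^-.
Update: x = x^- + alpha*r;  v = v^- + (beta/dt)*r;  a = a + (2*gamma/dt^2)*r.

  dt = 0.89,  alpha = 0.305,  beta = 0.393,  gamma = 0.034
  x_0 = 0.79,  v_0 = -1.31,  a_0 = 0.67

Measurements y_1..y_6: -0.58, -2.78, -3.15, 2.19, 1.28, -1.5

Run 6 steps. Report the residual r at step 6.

step 1: x_pred=-0.1105  r=-0.4695  x^+=-0.2537  v^+=-0.9210  a^+=0.6297
step 2: x_pred=-0.8240  r=-1.9560  x^+=-1.4206  v^+=-1.2243  a^+=0.4618
step 3: x_pred=-2.3273  r=-0.8227  x^+=-2.5782  v^+=-1.1766  a^+=0.3912
step 4: x_pred=-3.4705  r=5.6605  x^+=-1.7440  v^+=1.6711  a^+=0.8771
step 5: x_pred=0.0906  r=1.1894  x^+=0.4534  v^+=2.9769  a^+=0.9792
step 6: x_pred=3.4906  r=-4.9906  x^+=1.9685  v^+=1.6447  a^+=0.5508

resid = -4.9906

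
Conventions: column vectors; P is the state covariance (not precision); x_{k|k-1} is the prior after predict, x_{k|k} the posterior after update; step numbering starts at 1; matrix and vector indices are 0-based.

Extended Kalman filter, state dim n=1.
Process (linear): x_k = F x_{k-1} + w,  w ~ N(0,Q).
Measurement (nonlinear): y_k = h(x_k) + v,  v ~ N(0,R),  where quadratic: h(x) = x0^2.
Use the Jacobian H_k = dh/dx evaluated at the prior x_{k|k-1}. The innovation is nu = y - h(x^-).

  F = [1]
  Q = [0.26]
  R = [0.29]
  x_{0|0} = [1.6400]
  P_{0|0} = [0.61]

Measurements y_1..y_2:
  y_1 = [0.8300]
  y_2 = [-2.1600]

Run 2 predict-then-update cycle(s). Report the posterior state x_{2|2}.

step 1: x^-=[1.6400]  P^-=[0.8700]  H_jac=[3.2800]  S=[9.6498]  K=[0.2957]  nu=[-1.8596]  x^+=[1.0901]  P^+=[0.0261]
step 2: x^-=[1.0901]  P^-=[0.2861]  H_jac=[2.1802]  S=[1.6501]  K=[0.3781]  nu=[-3.3483]  x^+=[-0.1758]  P^+=[0.0503]

x_post = [-0.1758]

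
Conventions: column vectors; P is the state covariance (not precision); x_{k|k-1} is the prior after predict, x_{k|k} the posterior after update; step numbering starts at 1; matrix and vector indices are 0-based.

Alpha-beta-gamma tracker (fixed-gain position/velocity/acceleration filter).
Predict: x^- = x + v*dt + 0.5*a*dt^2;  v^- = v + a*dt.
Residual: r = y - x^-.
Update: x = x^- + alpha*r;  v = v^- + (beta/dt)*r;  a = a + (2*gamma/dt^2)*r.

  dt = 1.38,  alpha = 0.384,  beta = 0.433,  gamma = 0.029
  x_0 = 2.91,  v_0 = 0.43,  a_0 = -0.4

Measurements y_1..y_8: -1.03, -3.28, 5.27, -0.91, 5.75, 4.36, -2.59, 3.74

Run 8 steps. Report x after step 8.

x_post = 2.7908

step 1: x_pred=3.1225  r=-4.1525  x^+=1.5280  v^+=-1.4249  a^+=-0.5265
step 2: x_pred=-0.9398  r=-2.3402  x^+=-1.8384  v^+=-2.8857  a^+=-0.5977
step 3: x_pred=-6.3899  r=11.6599  x^+=-1.9125  v^+=-0.0521  a^+=-0.2426
step 4: x_pred=-2.2155  r=1.3055  x^+=-1.7142  v^+=0.0227  a^+=-0.2029
step 5: x_pred=-1.8761  r=7.6261  x^+=1.0523  v^+=2.1355  a^+=0.0294
step 6: x_pred=4.0273  r=0.3327  x^+=4.1551  v^+=2.2805  a^+=0.0395
step 7: x_pred=7.3397  r=-9.9297  x^+=3.5267  v^+=-0.7806  a^+=-0.2629
step 8: x_pred=2.1991  r=1.5409  x^+=2.7908  v^+=-0.6600  a^+=-0.2160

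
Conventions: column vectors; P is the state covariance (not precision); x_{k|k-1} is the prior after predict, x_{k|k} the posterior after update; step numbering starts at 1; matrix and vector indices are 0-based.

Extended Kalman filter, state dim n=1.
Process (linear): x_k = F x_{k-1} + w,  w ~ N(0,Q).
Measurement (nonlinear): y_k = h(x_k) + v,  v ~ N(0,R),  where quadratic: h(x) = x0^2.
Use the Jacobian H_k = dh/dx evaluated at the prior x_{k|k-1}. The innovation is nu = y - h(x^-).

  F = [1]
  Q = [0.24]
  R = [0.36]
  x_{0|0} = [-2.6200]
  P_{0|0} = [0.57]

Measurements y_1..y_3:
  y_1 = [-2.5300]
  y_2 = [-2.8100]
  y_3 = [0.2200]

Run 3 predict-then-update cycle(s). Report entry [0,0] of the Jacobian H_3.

step 1: x^-=[-2.6200]  P^-=[0.8100]  H_jac=[-5.2400]  S=[22.6007]  K=[-0.1878]  nu=[-9.3944]  x^+=[-0.8557]  P^+=[0.0129]
step 2: x^-=[-0.8557]  P^-=[0.2529]  H_jac=[-1.7115]  S=[1.1008]  K=[-0.3932]  nu=[-3.5423]  x^+=[0.5371]  P^+=[0.0827]
step 3: x^-=[0.5371]  P^-=[0.3227]  H_jac=[1.0742]  S=[0.7324]  K=[0.4733]  nu=[-0.0685]  x^+=[0.5047]  P^+=[0.1586]

H_jac[0,0] = 1.0742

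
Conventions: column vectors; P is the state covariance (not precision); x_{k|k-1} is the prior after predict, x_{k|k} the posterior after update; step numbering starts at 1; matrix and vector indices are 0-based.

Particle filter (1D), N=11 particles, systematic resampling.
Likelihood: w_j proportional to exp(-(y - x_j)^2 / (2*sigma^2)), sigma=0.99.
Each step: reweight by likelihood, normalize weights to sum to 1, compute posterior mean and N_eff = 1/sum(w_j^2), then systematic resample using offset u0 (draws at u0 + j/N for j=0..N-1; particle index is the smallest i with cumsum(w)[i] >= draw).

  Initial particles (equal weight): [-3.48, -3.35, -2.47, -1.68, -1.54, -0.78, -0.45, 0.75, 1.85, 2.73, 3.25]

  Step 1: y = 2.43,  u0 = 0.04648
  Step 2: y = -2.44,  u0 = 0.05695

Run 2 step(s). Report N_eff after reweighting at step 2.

step 1: w=[0.0000, 0.0000, 0.0000, 0.0001, 0.0001, 0.0019, 0.0053, 0.0857, 0.3047, 0.3455, 0.2567]  mean=2.4015  Neff=3.5024  idx=[7, 8, 8, 8, 9, 9, 9, 9, 10, 10, 10]
step 2: w=[0.9560, 0.0144, 0.0144, 0.0144, 0.0002, 0.0002, 0.0002, 0.0002, 0.0000, 0.0000, 0.0000]  mean=0.7991  Neff=1.0934  idx=[0, 0, 0, 0, 0, 0, 0, 0, 0, 0, 1]

N_eff = 1.0934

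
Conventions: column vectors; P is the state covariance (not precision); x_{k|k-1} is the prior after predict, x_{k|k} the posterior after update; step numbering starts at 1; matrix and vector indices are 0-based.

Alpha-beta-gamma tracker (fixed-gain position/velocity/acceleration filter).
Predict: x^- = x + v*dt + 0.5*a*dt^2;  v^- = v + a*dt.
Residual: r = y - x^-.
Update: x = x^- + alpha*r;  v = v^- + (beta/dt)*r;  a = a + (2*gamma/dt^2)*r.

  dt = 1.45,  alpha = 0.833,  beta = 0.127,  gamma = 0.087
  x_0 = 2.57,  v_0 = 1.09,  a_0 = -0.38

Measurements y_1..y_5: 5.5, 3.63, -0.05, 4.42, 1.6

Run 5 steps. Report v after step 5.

step 1: x_pred=3.7510  r=1.7490  x^+=5.2079  v^+=0.6922  a^+=-0.2353
step 2: x_pred=5.9643  r=-2.3343  x^+=4.0198  v^+=0.1466  a^+=-0.4284
step 3: x_pred=3.7820  r=-3.8320  x^+=0.5899  v^+=-0.8103  a^+=-0.7456
step 4: x_pred=-1.3687  r=5.7887  x^+=3.4533  v^+=-1.3843  a^+=-0.2665
step 5: x_pred=1.1659  r=0.4341  x^+=1.5275  v^+=-1.7327  a^+=-0.2306

v_post = -1.7327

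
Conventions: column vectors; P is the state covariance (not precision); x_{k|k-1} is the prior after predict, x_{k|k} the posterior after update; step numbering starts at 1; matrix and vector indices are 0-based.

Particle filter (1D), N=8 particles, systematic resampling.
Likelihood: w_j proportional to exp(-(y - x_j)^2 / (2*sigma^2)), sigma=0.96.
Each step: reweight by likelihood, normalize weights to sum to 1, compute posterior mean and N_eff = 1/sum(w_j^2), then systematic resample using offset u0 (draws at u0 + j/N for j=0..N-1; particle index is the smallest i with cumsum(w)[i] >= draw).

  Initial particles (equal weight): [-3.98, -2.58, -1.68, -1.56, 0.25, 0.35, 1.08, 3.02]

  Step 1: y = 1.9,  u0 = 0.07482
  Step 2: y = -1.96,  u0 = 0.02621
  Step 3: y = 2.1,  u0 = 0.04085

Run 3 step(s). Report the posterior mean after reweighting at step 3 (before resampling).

step 1: w=[0.0000, 0.0000, 0.0006, 0.0009, 0.1341, 0.1595, 0.4077, 0.2973]  mean=1.4252  Neff=3.3555  idx=[4, 5, 6, 6, 6, 6, 7, 7]
step 2: w=[0.4632, 0.3625, 0.0436, 0.0436, 0.0436, 0.0436, 0.0000, 0.0000]  mean=0.4309  Neff=2.8282  idx=[0, 0, 0, 0, 1, 1, 1, 3]
step 3: w=[0.0886, 0.0886, 0.0886, 0.0886, 0.1077, 0.1077, 0.1077, 0.3226]  mean=0.5500  Neff=5.8741  idx=[0, 1, 3, 4, 5, 6, 7, 7]

post_mean = 0.5500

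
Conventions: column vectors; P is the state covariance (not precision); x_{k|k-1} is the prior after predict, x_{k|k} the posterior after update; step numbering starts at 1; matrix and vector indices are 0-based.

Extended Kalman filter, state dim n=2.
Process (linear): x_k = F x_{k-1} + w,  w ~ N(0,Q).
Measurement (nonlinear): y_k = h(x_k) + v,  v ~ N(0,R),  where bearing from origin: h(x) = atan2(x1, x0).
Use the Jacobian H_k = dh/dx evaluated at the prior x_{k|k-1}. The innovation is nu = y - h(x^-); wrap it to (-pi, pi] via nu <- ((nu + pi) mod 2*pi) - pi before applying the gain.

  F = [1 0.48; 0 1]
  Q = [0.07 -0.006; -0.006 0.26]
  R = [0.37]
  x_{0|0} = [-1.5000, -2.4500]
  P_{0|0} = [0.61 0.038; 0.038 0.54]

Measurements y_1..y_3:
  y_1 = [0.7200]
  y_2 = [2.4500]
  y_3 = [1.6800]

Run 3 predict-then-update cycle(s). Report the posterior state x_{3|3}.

x_post = [-5.4220, -2.6119]

step 1: x^-=[-2.6760, -2.4500]  P^-=[0.8409 0.2912; 0.2912 0.8000]  H_jac=[0.1861 -0.2033]  S=[0.4102]  K=[0.2373; -0.2644]  nu=[3.1203]  x^+=[-1.9357, -3.2749]  P^+=[0.8178 0.3169; 0.3169 0.7713]
step 2: x^-=[-3.5077, -3.2749]  P^-=[1.3698 0.6812; 0.6812 1.0313]  H_jac=[0.1422 -0.1523]  S=[0.3921]  K=[0.2322; -0.1536]  nu=[-1.4427]  x^+=[-3.8426, -3.0533]  P^+=[1.3486 0.6951; 0.6951 1.0221]
step 3: x^-=[-5.3082, -3.0533]  P^-=[2.3215 1.1797; 1.1797 1.2821]  H_jac=[0.0814 -0.1416]  S=[0.3839]  K=[0.0574; -0.2225]  nu=[-1.9836]  x^+=[-5.4220, -2.6119]  P^+=[2.3202 1.1846; 1.1846 1.2631]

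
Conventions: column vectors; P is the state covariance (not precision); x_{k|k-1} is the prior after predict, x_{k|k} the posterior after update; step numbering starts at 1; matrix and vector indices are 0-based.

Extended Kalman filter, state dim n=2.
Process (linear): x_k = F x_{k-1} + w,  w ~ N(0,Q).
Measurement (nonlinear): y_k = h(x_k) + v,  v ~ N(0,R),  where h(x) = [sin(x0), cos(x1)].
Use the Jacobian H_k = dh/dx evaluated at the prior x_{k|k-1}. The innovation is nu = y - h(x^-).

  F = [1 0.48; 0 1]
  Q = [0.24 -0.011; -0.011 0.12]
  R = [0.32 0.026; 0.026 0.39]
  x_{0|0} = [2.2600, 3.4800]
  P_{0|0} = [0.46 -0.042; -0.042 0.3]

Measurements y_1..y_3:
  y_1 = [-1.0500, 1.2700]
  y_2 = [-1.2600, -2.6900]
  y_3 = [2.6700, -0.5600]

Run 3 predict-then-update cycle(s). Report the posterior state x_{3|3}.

step 1: x^-=[3.9304, 3.4800]  P^-=[0.7288 0.0910; 0.0910 0.4200]  H_jac=[-0.7047 0.0000; 0.0000 0.3320]  S=[0.6819 0.0047; 0.0047 0.4363]  K=[-0.7537 0.0774; -0.0963 0.3206]  nu=[-0.3405, 2.2133]  x^+=[4.3583, 4.2224]  P^+=[0.3394 0.0319; 0.0319 0.3691]
step 2: x^-=[6.3850, 4.2224]  P^-=[0.6950 0.1981; 0.1981 0.4891]  H_jac=[0.9948 0.0000; 0.0000 0.8823]  S=[1.0079 0.1998; 0.1998 0.7708]  K=[0.6758 0.0515; 0.0890 0.5368]  nu=[-1.3617, -2.2194]  x^+=[5.3505, 2.9097]  P^+=[0.2187 0.0427; 0.0427 0.2399]
step 3: x^-=[6.7472, 2.9097]  P^-=[0.5550 0.1468; 0.1468 0.3599]  H_jac=[0.8943 0.0000; 0.0000 -0.2298]  S=[0.7638 -0.0042; -0.0042 0.4090]  K=[0.6493 -0.0759; 0.1708 -0.2004]  nu=[2.2225, 0.4132]  x^+=[8.1590, 3.2065]  P^+=[0.2301 0.0553; 0.0553 0.3209]

x_post = [8.1590, 3.2065]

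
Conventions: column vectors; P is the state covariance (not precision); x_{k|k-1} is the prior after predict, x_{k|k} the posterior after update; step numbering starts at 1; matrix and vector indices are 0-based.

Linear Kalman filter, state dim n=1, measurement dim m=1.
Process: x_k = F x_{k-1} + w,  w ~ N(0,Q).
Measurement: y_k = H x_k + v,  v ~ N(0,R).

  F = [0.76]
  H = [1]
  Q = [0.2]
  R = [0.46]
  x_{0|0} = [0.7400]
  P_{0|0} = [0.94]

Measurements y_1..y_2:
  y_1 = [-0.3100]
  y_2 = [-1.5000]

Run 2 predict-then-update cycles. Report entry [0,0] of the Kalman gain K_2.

step 1: x^-=[0.5624]  P^-=[0.7429]  S=[1.2029]  K=[0.6176]  nu=[-0.8724]  x^+=[0.0236]  P^+=[0.2841]
step 2: x^-=[0.0179]  P^-=[0.3641]  S=[0.8241]  K=[0.4418]  nu=[-1.5179]  x^+=[-0.6527]  P^+=[0.2032]

K[0,0] = 0.4418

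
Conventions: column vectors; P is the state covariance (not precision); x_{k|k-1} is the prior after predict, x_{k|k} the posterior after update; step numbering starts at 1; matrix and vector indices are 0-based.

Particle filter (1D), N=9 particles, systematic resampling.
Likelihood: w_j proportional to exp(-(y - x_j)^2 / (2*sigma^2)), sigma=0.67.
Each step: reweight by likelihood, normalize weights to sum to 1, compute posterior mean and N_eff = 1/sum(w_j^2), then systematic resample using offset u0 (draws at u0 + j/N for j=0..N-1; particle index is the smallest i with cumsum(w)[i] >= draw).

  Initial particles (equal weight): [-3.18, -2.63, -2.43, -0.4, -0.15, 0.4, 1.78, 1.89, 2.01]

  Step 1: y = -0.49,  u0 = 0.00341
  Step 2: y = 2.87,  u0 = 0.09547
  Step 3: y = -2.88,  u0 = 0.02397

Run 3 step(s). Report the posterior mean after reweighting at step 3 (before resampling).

step 1: w=[0.0001, 0.0026, 0.0065, 0.4287, 0.3803, 0.1790, 0.0014, 0.0008, 0.0004]  mean=-0.1754  Neff=2.7734  idx=[2, 3, 3, 3, 4, 4, 4, 4, 5]
step 2: w=[0.0000, 0.0052, 0.0052, 0.0052, 0.0299, 0.0299, 0.0299, 0.0299, 0.8647]  mean=0.3217  Neff=1.3310  idx=[6, 8, 8, 8, 8, 8, 8, 8, 8]
step 3: w=[0.8323, 0.0210, 0.0210, 0.0210, 0.0210, 0.0210, 0.0210, 0.0210, 0.0210]  mean=-0.0578  Neff=1.4361  idx=[0, 0, 0, 0, 0, 0, 0, 0, 4]

post_mean = -0.0578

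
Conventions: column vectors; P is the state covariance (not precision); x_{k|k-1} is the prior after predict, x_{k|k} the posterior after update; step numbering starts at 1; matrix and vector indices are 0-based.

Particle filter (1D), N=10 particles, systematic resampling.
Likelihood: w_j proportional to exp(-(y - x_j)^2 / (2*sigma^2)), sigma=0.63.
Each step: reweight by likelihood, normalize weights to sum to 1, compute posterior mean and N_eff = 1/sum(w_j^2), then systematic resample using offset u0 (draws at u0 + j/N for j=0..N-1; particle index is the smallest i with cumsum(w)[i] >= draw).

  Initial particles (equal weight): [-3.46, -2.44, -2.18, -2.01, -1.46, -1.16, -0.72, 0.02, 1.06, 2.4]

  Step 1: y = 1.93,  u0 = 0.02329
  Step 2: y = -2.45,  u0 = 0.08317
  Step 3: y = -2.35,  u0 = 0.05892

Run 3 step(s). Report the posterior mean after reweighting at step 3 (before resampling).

post_mean = 1.0600

step 1: w=[0.0000, 0.0000, 0.0000, 0.0000, 0.0000, 0.0000, 0.0001, 0.0088, 0.3343, 0.6568]  mean=1.9307  Neff=1.8409  idx=[8, 8, 8, 8, 9, 9, 9, 9, 9, 9]
step 2: w=[0.2500, 0.2500, 0.2500, 0.2500, 0.0000, 0.0000, 0.0000, 0.0000, 0.0000, 0.0000]  mean=1.0600  Neff=4.0000  idx=[0, 0, 1, 1, 1, 2, 2, 3, 3, 3]
step 3: w=[0.1000, 0.1000, 0.1000, 0.1000, 0.1000, 0.1000, 0.1000, 0.1000, 0.1000, 0.1000]  mean=1.0600  Neff=10.0000  idx=[0, 1, 2, 3, 4, 5, 6, 7, 8, 9]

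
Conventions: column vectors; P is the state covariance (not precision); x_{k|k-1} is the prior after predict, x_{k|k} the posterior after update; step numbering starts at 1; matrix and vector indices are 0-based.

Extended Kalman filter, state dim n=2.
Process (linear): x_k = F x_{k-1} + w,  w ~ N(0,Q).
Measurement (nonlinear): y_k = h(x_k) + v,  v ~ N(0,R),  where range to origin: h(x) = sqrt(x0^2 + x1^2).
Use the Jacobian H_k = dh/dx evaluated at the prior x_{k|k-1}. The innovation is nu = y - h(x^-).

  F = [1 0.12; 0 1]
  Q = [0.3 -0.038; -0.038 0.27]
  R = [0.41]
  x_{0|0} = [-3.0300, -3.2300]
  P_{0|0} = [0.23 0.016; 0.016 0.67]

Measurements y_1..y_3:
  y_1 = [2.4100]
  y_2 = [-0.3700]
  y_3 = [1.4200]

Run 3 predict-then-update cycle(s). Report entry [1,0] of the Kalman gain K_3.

step 1: x^-=[-3.4176, -3.2300]  P^-=[0.5435 0.0584; 0.0584 0.9400]  H_jac=[-0.7268 -0.6869]  S=[1.1989]  K=[-0.3629; -0.5740]  nu=[-2.2924]  x^+=[-2.5856, -1.9142]  P^+=[0.3856 -0.1913; -0.1913 0.5450]
step 2: x^-=[-2.8153, -1.9142]  P^-=[0.6475 -0.1639; -0.1639 0.8150]  H_jac=[-0.8270 -0.5623]  S=[0.9580]  K=[-0.4627; -0.3369]  nu=[-3.7744]  x^+=[-1.0689, -0.6428]  P^+=[0.4424 -0.3133; -0.3133 0.7063]
step 3: x^-=[-1.1460, -0.6428]  P^-=[0.6774 -0.2665; -0.2665 0.9763]  H_jac=[-0.8722 -0.4892]  S=[0.9315]  K=[-0.4943; -0.2632]  nu=[0.1060]  x^+=[-1.1984, -0.6707]  P^+=[0.4498 -0.3877; -0.3877 0.9118]

K[1,0] = -0.2632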